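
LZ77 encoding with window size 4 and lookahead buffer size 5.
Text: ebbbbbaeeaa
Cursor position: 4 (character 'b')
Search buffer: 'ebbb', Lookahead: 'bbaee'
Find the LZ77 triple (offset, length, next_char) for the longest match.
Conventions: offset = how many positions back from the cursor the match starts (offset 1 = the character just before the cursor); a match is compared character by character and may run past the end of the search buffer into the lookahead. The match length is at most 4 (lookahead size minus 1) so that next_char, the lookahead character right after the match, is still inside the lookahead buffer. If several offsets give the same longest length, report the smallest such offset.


Try each offset into the search buffer:
  offset=1 (pos 3, char 'b'): match length 2
  offset=2 (pos 2, char 'b'): match length 2
  offset=3 (pos 1, char 'b'): match length 2
  offset=4 (pos 0, char 'e'): match length 0
Longest match has length 2, found at offsets 1, 2, 3; take the smallest, offset 1.
next_char = character at position 4 + 2 = 6 -> 'a'

Best match: offset=1, length=2 (matching 'bb' starting at position 3)
LZ77 triple: (1, 2, 'a')


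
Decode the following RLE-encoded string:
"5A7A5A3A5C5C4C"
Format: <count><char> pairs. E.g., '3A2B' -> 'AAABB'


Expanding each <count><char> pair:
  5A -> 'AAAAA'
  7A -> 'AAAAAAA'
  5A -> 'AAAAA'
  3A -> 'AAA'
  5C -> 'CCCCC'
  5C -> 'CCCCC'
  4C -> 'CCCC'

Decoded = AAAAAAAAAAAAAAAAAAAACCCCCCCCCCCCCC


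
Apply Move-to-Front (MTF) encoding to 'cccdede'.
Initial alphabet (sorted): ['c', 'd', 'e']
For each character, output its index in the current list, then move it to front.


MTF encoding:
'c': index 0 in ['c', 'd', 'e'] -> ['c', 'd', 'e']
'c': index 0 in ['c', 'd', 'e'] -> ['c', 'd', 'e']
'c': index 0 in ['c', 'd', 'e'] -> ['c', 'd', 'e']
'd': index 1 in ['c', 'd', 'e'] -> ['d', 'c', 'e']
'e': index 2 in ['d', 'c', 'e'] -> ['e', 'd', 'c']
'd': index 1 in ['e', 'd', 'c'] -> ['d', 'e', 'c']
'e': index 1 in ['d', 'e', 'c'] -> ['e', 'd', 'c']


Output: [0, 0, 0, 1, 2, 1, 1]


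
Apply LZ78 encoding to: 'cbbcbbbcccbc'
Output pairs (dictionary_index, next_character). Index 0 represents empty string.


LZ78 encoding steps:
Dictionary: {0: ''}
Step 1: w='' (idx 0), next='c' -> output (0, 'c'), add 'c' as idx 1
Step 2: w='' (idx 0), next='b' -> output (0, 'b'), add 'b' as idx 2
Step 3: w='b' (idx 2), next='c' -> output (2, 'c'), add 'bc' as idx 3
Step 4: w='b' (idx 2), next='b' -> output (2, 'b'), add 'bb' as idx 4
Step 5: w='bc' (idx 3), next='c' -> output (3, 'c'), add 'bcc' as idx 5
Step 6: w='c' (idx 1), next='b' -> output (1, 'b'), add 'cb' as idx 6
Step 7: w='c' (idx 1), end of input -> output (1, '')


Encoded: [(0, 'c'), (0, 'b'), (2, 'c'), (2, 'b'), (3, 'c'), (1, 'b'), (1, '')]


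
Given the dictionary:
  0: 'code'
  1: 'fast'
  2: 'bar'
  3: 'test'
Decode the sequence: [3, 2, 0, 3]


Look up each index in the dictionary:
  3 -> 'test'
  2 -> 'bar'
  0 -> 'code'
  3 -> 'test'

Decoded: "test bar code test"


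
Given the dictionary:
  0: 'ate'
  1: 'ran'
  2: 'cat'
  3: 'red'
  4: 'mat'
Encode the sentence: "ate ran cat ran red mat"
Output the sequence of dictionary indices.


Look up each word in the dictionary:
  'ate' -> 0
  'ran' -> 1
  'cat' -> 2
  'ran' -> 1
  'red' -> 3
  'mat' -> 4

Encoded: [0, 1, 2, 1, 3, 4]


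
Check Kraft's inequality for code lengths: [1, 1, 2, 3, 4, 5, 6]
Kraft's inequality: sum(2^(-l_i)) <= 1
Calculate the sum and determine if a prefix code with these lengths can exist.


Sum = 2^(-1) + 2^(-1) + 2^(-2) + 2^(-3) + 2^(-4) + 2^(-5) + 2^(-6)
    = 0.5 + 0.5 + 0.25 + 0.125 + 0.0625 + 0.03125 + 0.015625
    = 95/64 = 1.484375
Since 1.484375 > 1, Kraft's inequality is NOT satisfied.
A prefix code with these lengths CANNOT exist.

Kraft sum = 1.484375. Not satisfied.


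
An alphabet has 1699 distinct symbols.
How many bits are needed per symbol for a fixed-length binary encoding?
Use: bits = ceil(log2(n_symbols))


log2(1699) = 10.7305
Bracket: 2^10 = 1024 < 1699 <= 2^11 = 2048
So ceil(log2(1699)) = 11

bits = ceil(log2(1699)) = ceil(10.7305) = 11 bits


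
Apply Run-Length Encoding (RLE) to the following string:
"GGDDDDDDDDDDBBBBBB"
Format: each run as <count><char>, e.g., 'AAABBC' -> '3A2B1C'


Scanning runs left to right:
  i=0: run of 'G' x 2 -> '2G'
  i=2: run of 'D' x 10 -> '10D'
  i=12: run of 'B' x 6 -> '6B'

RLE = 2G10D6B


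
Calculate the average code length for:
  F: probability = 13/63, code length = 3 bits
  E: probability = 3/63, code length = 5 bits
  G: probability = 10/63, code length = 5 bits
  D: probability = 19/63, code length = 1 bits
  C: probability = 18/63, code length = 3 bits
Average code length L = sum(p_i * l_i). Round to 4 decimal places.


Weighted contributions p_i * l_i:
  F: (13/63) * 3 = 39/63
  E: (3/63) * 5 = 15/63
  G: (10/63) * 5 = 50/63
  D: (19/63) * 1 = 19/63
  C: (18/63) * 3 = 54/63
Sum = (39 + 15 + 50 + 19 + 54)/63 = 177/63

L = 177/63 = 2.8095 bits/symbol


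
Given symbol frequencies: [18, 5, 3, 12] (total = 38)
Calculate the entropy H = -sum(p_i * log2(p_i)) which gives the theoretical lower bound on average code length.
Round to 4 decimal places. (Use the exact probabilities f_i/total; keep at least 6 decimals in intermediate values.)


Per-symbol terms -p_i * log2(p_i) with p_i = f_i/38:
  p = 18/38 = 0.473684: log2(p) = -1.078003, -p*log2(p) = 0.510633
  p = 5/38 = 0.131579: log2(p) = -2.925999, -p*log2(p) = 0.385000
  p = 3/38 = 0.078947: log2(p) = -3.662965, -p*log2(p) = 0.289181
  p = 12/38 = 0.315789: log2(p) = -1.662965, -p*log2(p) = 0.525147
H = 0.510633 + 0.385000 + 0.289181 + 0.525147 = 1.709961

H = 1.71 bits/symbol


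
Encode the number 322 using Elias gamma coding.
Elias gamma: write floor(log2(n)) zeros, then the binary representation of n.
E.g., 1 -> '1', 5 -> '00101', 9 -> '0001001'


num_bits = floor(log2(322)) + 1 = 9
leading_zeros = num_bits - 1 = 8
binary(322) = 101000010

Elias gamma(322) = '00000000' + '101000010' = 00000000101000010 (17 bits)


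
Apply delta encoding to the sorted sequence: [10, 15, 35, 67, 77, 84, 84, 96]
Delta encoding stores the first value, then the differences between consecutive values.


First value: 10
Deltas:
  15 - 10 = 5
  35 - 15 = 20
  67 - 35 = 32
  77 - 67 = 10
  84 - 77 = 7
  84 - 84 = 0
  96 - 84 = 12


Delta encoded: [10, 5, 20, 32, 10, 7, 0, 12]


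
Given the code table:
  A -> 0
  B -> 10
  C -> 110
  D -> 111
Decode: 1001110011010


Decoding:
10 -> B
0 -> A
111 -> D
0 -> A
0 -> A
110 -> C
10 -> B


Result: BADAACB


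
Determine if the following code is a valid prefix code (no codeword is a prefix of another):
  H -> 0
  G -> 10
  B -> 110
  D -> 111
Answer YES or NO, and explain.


Checking each pair (does one codeword prefix another?):
  H='0' vs G='10': no prefix
  H='0' vs B='110': no prefix
  H='0' vs D='111': no prefix
  G='10' vs H='0': no prefix
  G='10' vs B='110': no prefix
  G='10' vs D='111': no prefix
  B='110' vs H='0': no prefix
  B='110' vs G='10': no prefix
  B='110' vs D='111': no prefix
  D='111' vs H='0': no prefix
  D='111' vs G='10': no prefix
  D='111' vs B='110': no prefix
No violation found over all pairs.

YES -- this is a valid prefix code. No codeword is a prefix of any other codeword.


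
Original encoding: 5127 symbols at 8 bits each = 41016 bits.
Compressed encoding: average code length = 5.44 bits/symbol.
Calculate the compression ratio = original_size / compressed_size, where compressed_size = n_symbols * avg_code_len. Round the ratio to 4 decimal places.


original_size = n_symbols * orig_bits = 5127 * 8 = 41016 bits
compressed_size = n_symbols * avg_code_len = 5127 * 5.44 = 27890.88 bits
ratio = original_size / compressed_size = 41016 / 27890.88 = 1.4706

Compression ratio = 1.4706


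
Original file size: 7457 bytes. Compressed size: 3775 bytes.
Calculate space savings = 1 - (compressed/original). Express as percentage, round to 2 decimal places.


ratio = compressed/original = 3775/7457 = 0.506236
savings = 1 - ratio = 1 - 0.506236 = 0.493764
as a percentage: 0.493764 * 100 = 49.38%

Space savings = 1 - 3775/7457 = 49.38%


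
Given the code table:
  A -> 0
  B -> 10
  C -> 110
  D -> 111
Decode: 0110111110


Decoding:
0 -> A
110 -> C
111 -> D
110 -> C


Result: ACDC


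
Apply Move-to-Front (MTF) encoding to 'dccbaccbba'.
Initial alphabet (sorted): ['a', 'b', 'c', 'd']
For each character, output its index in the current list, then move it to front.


MTF encoding:
'd': index 3 in ['a', 'b', 'c', 'd'] -> ['d', 'a', 'b', 'c']
'c': index 3 in ['d', 'a', 'b', 'c'] -> ['c', 'd', 'a', 'b']
'c': index 0 in ['c', 'd', 'a', 'b'] -> ['c', 'd', 'a', 'b']
'b': index 3 in ['c', 'd', 'a', 'b'] -> ['b', 'c', 'd', 'a']
'a': index 3 in ['b', 'c', 'd', 'a'] -> ['a', 'b', 'c', 'd']
'c': index 2 in ['a', 'b', 'c', 'd'] -> ['c', 'a', 'b', 'd']
'c': index 0 in ['c', 'a', 'b', 'd'] -> ['c', 'a', 'b', 'd']
'b': index 2 in ['c', 'a', 'b', 'd'] -> ['b', 'c', 'a', 'd']
'b': index 0 in ['b', 'c', 'a', 'd'] -> ['b', 'c', 'a', 'd']
'a': index 2 in ['b', 'c', 'a', 'd'] -> ['a', 'b', 'c', 'd']


Output: [3, 3, 0, 3, 3, 2, 0, 2, 0, 2]


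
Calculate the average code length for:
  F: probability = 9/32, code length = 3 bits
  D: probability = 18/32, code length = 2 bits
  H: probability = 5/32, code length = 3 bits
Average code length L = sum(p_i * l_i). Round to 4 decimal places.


Weighted contributions p_i * l_i:
  F: (9/32) * 3 = 27/32
  D: (18/32) * 2 = 36/32
  H: (5/32) * 3 = 15/32
Sum = (27 + 36 + 15)/32 = 78/32

L = 78/32 = 2.4375 bits/symbol


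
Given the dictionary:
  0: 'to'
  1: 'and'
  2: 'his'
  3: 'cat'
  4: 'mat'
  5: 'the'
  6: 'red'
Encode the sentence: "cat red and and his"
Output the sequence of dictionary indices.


Look up each word in the dictionary:
  'cat' -> 3
  'red' -> 6
  'and' -> 1
  'and' -> 1
  'his' -> 2

Encoded: [3, 6, 1, 1, 2]


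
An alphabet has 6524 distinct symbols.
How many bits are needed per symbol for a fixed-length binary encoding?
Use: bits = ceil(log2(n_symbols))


log2(6524) = 12.6715
Bracket: 2^12 = 4096 < 6524 <= 2^13 = 8192
So ceil(log2(6524)) = 13

bits = ceil(log2(6524)) = ceil(12.6715) = 13 bits


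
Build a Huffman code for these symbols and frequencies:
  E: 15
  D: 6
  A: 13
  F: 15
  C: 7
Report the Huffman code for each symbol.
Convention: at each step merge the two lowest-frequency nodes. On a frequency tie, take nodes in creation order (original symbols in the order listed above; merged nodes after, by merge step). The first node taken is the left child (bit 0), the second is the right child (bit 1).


Huffman tree construction:
Step 1: Merge D(6) + C(7) = 13
Step 2: Merge A(13) + (D+C)(13) = 26
Step 3: Merge E(15) + F(15) = 30
Step 4: Merge (A+(D+C))(26) + (E+F)(30) = 56
Read each symbol's code off the tree from the root (left child = 0, right child = 1).

Codes:
  E: 10 (length 2)
  D: 010 (length 3)
  A: 00 (length 2)
  F: 11 (length 2)
  C: 011 (length 3)
Average code length: 125/56 = 2.2321 bits/symbol


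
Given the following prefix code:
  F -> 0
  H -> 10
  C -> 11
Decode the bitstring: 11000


Decoding step by step:
Bits 11 -> C
Bits 0 -> F
Bits 0 -> F
Bits 0 -> F


Decoded message: CFFF


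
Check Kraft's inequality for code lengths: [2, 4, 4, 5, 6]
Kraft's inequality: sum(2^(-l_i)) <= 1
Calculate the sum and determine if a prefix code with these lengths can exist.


Sum = 2^(-2) + 2^(-4) + 2^(-4) + 2^(-5) + 2^(-6)
    = 0.25 + 0.0625 + 0.0625 + 0.03125 + 0.015625
    = 27/64 = 0.421875
Since 0.421875 <= 1, Kraft's inequality IS satisfied.
A prefix code with these lengths CAN exist.

Kraft sum = 0.421875. Satisfied.


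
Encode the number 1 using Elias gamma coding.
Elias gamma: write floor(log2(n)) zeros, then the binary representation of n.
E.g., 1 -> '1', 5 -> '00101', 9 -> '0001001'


num_bits = floor(log2(1)) + 1 = 1
leading_zeros = num_bits - 1 = 0
binary(1) = 1

Elias gamma(1) = '' + '1' = 1 (1 bits)


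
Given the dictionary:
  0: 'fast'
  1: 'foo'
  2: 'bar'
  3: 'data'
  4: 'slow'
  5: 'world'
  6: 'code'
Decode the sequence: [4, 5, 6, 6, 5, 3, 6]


Look up each index in the dictionary:
  4 -> 'slow'
  5 -> 'world'
  6 -> 'code'
  6 -> 'code'
  5 -> 'world'
  3 -> 'data'
  6 -> 'code'

Decoded: "slow world code code world data code"


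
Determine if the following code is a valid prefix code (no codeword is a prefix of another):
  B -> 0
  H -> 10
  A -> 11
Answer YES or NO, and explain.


Checking each pair (does one codeword prefix another?):
  B='0' vs H='10': no prefix
  B='0' vs A='11': no prefix
  H='10' vs B='0': no prefix
  H='10' vs A='11': no prefix
  A='11' vs B='0': no prefix
  A='11' vs H='10': no prefix
No violation found over all pairs.

YES -- this is a valid prefix code. No codeword is a prefix of any other codeword.


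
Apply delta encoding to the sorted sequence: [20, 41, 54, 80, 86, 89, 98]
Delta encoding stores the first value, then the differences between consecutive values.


First value: 20
Deltas:
  41 - 20 = 21
  54 - 41 = 13
  80 - 54 = 26
  86 - 80 = 6
  89 - 86 = 3
  98 - 89 = 9


Delta encoded: [20, 21, 13, 26, 6, 3, 9]


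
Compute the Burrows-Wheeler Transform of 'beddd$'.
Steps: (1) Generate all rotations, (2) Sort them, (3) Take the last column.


Rotations (sorted):
  0: $beddd -> last char: d
  1: beddd$ -> last char: $
  2: d$bedd -> last char: d
  3: dd$bed -> last char: d
  4: ddd$be -> last char: e
  5: eddd$b -> last char: b


BWT = d$ddeb


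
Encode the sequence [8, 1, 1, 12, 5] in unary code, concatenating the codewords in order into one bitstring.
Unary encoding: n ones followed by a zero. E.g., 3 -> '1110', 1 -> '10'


Encode each number as n ones followed by a terminating 0:
  8 -> 111111110 (9 bits)
  1 -> 10 (2 bits)
  1 -> 10 (2 bits)
  12 -> 1111111111110 (13 bits)
  5 -> 111110 (6 bits)
Total length = 9 + 2 + 2 + 13 + 6 = 32 bits.

Unary([8, 1, 1, 12, 5]) = 11111111010101111111111110111110 (32 bits)


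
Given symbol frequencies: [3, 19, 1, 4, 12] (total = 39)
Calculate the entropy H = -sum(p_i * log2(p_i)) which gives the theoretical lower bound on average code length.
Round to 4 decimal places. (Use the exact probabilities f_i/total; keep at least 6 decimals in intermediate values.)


Per-symbol terms -p_i * log2(p_i) with p_i = f_i/39:
  p = 3/39 = 0.076923: log2(p) = -3.700440, -p*log2(p) = 0.284649
  p = 19/39 = 0.487179: log2(p) = -1.037475, -p*log2(p) = 0.505436
  p = 1/39 = 0.025641: log2(p) = -5.285402, -p*log2(p) = 0.135523
  p = 4/39 = 0.102564: log2(p) = -3.285402, -p*log2(p) = 0.336964
  p = 12/39 = 0.307692: log2(p) = -1.700440, -p*log2(p) = 0.523212
H = 0.284649 + 0.505436 + 0.135523 + 0.336964 + 0.523212 = 1.785784

H = 1.7858 bits/symbol


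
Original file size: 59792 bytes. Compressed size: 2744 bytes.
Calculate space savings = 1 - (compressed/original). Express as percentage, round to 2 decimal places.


ratio = compressed/original = 2744/59792 = 0.045892
savings = 1 - ratio = 1 - 0.045892 = 0.954108
as a percentage: 0.954108 * 100 = 95.41%

Space savings = 1 - 2744/59792 = 95.41%


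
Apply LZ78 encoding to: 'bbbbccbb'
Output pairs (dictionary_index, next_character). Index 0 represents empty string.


LZ78 encoding steps:
Dictionary: {0: ''}
Step 1: w='' (idx 0), next='b' -> output (0, 'b'), add 'b' as idx 1
Step 2: w='b' (idx 1), next='b' -> output (1, 'b'), add 'bb' as idx 2
Step 3: w='b' (idx 1), next='c' -> output (1, 'c'), add 'bc' as idx 3
Step 4: w='' (idx 0), next='c' -> output (0, 'c'), add 'c' as idx 4
Step 5: w='bb' (idx 2), end of input -> output (2, '')


Encoded: [(0, 'b'), (1, 'b'), (1, 'c'), (0, 'c'), (2, '')]


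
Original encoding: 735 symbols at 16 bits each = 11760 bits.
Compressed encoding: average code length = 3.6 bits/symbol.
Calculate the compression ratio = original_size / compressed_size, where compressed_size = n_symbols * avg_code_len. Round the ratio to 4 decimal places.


original_size = n_symbols * orig_bits = 735 * 16 = 11760 bits
compressed_size = n_symbols * avg_code_len = 735 * 3.6 = 2646.0 bits
ratio = original_size / compressed_size = 11760 / 2646.0 = 4.4444

Compression ratio = 4.4444


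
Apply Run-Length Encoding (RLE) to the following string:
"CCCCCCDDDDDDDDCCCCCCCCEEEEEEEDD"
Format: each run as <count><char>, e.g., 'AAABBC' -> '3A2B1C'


Scanning runs left to right:
  i=0: run of 'C' x 6 -> '6C'
  i=6: run of 'D' x 8 -> '8D'
  i=14: run of 'C' x 8 -> '8C'
  i=22: run of 'E' x 7 -> '7E'
  i=29: run of 'D' x 2 -> '2D'

RLE = 6C8D8C7E2D


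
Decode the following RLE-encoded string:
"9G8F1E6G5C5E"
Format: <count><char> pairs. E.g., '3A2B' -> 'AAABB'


Expanding each <count><char> pair:
  9G -> 'GGGGGGGGG'
  8F -> 'FFFFFFFF'
  1E -> 'E'
  6G -> 'GGGGGG'
  5C -> 'CCCCC'
  5E -> 'EEEEE'

Decoded = GGGGGGGGGFFFFFFFFEGGGGGGCCCCCEEEEE


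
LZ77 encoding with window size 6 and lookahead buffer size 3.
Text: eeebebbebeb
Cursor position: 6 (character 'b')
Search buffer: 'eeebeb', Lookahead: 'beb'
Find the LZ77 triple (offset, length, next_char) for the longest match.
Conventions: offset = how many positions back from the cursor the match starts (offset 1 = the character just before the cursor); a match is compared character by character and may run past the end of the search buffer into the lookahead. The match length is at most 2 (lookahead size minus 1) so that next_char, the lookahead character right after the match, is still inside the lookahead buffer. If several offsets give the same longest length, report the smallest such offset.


Try each offset into the search buffer:
  offset=1 (pos 5, char 'b'): match length 1
  offset=2 (pos 4, char 'e'): match length 0
  offset=3 (pos 3, char 'b'): match length 2
  offset=4 (pos 2, char 'e'): match length 0
  offset=5 (pos 1, char 'e'): match length 0
  offset=6 (pos 0, char 'e'): match length 0
Longest match has length 2 at offset 3.
next_char = character at position 6 + 2 = 8 -> 'b'

Best match: offset=3, length=2 (matching 'be' starting at position 3)
LZ77 triple: (3, 2, 'b')


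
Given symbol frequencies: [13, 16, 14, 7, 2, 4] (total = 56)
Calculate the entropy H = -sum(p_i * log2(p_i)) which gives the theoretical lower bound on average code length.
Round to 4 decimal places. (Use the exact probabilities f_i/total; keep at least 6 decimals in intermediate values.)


Per-symbol terms -p_i * log2(p_i) with p_i = f_i/56:
  p = 13/56 = 0.232143: log2(p) = -2.106915, -p*log2(p) = 0.489105
  p = 16/56 = 0.285714: log2(p) = -1.807355, -p*log2(p) = 0.516387
  p = 14/56 = 0.250000: log2(p) = -2.000000, -p*log2(p) = 0.500000
  p = 7/56 = 0.125000: log2(p) = -3.000000, -p*log2(p) = 0.375000
  p = 2/56 = 0.035714: log2(p) = -4.807355, -p*log2(p) = 0.171691
  p = 4/56 = 0.071429: log2(p) = -3.807355, -p*log2(p) = 0.271954
H = 0.489105 + 0.516387 + 0.500000 + 0.375000 + 0.171691 + 0.271954 = 2.324137

H = 2.3241 bits/symbol


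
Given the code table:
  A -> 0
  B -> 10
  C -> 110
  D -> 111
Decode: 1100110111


Decoding:
110 -> C
0 -> A
110 -> C
111 -> D


Result: CACD


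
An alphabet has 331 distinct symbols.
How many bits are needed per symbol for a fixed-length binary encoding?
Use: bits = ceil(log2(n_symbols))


log2(331) = 8.3707
Bracket: 2^8 = 256 < 331 <= 2^9 = 512
So ceil(log2(331)) = 9

bits = ceil(log2(331)) = ceil(8.3707) = 9 bits


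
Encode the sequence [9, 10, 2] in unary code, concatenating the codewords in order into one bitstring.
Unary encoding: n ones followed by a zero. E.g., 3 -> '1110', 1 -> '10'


Encode each number as n ones followed by a terminating 0:
  9 -> 1111111110 (10 bits)
  10 -> 11111111110 (11 bits)
  2 -> 110 (3 bits)
Total length = 10 + 11 + 3 = 24 bits.

Unary([9, 10, 2]) = 111111111011111111110110 (24 bits)


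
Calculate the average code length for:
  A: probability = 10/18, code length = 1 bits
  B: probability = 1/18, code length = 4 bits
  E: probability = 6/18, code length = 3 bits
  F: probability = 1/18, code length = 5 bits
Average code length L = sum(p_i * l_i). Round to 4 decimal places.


Weighted contributions p_i * l_i:
  A: (10/18) * 1 = 10/18
  B: (1/18) * 4 = 4/18
  E: (6/18) * 3 = 18/18
  F: (1/18) * 5 = 5/18
Sum = (10 + 4 + 18 + 5)/18 = 37/18

L = 37/18 = 2.0556 bits/symbol


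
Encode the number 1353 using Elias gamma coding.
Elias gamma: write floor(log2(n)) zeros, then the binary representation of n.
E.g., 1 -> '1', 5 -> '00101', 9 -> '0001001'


num_bits = floor(log2(1353)) + 1 = 11
leading_zeros = num_bits - 1 = 10
binary(1353) = 10101001001

Elias gamma(1353) = '0000000000' + '10101001001' = 000000000010101001001 (21 bits)


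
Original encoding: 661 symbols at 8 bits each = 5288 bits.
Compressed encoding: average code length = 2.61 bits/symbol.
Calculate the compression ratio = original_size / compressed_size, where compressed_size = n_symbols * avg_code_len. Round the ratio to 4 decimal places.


original_size = n_symbols * orig_bits = 661 * 8 = 5288 bits
compressed_size = n_symbols * avg_code_len = 661 * 2.61 = 1725.21 bits
ratio = original_size / compressed_size = 5288 / 1725.21 = 3.0651

Compression ratio = 3.0651


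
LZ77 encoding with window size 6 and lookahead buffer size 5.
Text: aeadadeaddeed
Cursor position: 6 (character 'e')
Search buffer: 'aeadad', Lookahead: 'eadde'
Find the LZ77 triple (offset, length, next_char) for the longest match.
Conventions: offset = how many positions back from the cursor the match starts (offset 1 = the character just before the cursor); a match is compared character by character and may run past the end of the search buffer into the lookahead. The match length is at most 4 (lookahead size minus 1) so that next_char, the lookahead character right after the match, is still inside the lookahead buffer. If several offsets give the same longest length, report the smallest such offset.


Try each offset into the search buffer:
  offset=1 (pos 5, char 'd'): match length 0
  offset=2 (pos 4, char 'a'): match length 0
  offset=3 (pos 3, char 'd'): match length 0
  offset=4 (pos 2, char 'a'): match length 0
  offset=5 (pos 1, char 'e'): match length 3
  offset=6 (pos 0, char 'a'): match length 0
Longest match has length 3 at offset 5.
next_char = character at position 6 + 3 = 9 -> 'd'

Best match: offset=5, length=3 (matching 'ead' starting at position 1)
LZ77 triple: (5, 3, 'd')


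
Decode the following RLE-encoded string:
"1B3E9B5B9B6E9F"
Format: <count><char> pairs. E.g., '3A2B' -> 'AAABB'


Expanding each <count><char> pair:
  1B -> 'B'
  3E -> 'EEE'
  9B -> 'BBBBBBBBB'
  5B -> 'BBBBB'
  9B -> 'BBBBBBBBB'
  6E -> 'EEEEEE'
  9F -> 'FFFFFFFFF'

Decoded = BEEEBBBBBBBBBBBBBBBBBBBBBBBEEEEEEFFFFFFFFF


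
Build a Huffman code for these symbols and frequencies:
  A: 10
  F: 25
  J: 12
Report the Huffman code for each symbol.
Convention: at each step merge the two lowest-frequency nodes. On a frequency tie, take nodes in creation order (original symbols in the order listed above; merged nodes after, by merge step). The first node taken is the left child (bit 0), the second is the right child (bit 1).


Huffman tree construction:
Step 1: Merge A(10) + J(12) = 22
Step 2: Merge (A+J)(22) + F(25) = 47
Read each symbol's code off the tree from the root (left child = 0, right child = 1).

Codes:
  A: 00 (length 2)
  F: 1 (length 1)
  J: 01 (length 2)
Average code length: 69/47 = 1.4681 bits/symbol


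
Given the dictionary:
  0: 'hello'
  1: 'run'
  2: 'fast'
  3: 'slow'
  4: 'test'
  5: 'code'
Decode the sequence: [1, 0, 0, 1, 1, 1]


Look up each index in the dictionary:
  1 -> 'run'
  0 -> 'hello'
  0 -> 'hello'
  1 -> 'run'
  1 -> 'run'
  1 -> 'run'

Decoded: "run hello hello run run run"


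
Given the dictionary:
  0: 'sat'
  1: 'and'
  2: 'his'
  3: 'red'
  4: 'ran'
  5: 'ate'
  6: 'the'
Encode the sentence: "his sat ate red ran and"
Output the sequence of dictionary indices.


Look up each word in the dictionary:
  'his' -> 2
  'sat' -> 0
  'ate' -> 5
  'red' -> 3
  'ran' -> 4
  'and' -> 1

Encoded: [2, 0, 5, 3, 4, 1]


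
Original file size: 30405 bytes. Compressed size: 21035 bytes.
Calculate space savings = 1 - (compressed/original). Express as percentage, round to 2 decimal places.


ratio = compressed/original = 21035/30405 = 0.691827
savings = 1 - ratio = 1 - 0.691827 = 0.308173
as a percentage: 0.308173 * 100 = 30.82%

Space savings = 1 - 21035/30405 = 30.82%


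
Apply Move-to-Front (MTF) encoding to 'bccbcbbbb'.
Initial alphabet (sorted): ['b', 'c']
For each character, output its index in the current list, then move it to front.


MTF encoding:
'b': index 0 in ['b', 'c'] -> ['b', 'c']
'c': index 1 in ['b', 'c'] -> ['c', 'b']
'c': index 0 in ['c', 'b'] -> ['c', 'b']
'b': index 1 in ['c', 'b'] -> ['b', 'c']
'c': index 1 in ['b', 'c'] -> ['c', 'b']
'b': index 1 in ['c', 'b'] -> ['b', 'c']
'b': index 0 in ['b', 'c'] -> ['b', 'c']
'b': index 0 in ['b', 'c'] -> ['b', 'c']
'b': index 0 in ['b', 'c'] -> ['b', 'c']


Output: [0, 1, 0, 1, 1, 1, 0, 0, 0]


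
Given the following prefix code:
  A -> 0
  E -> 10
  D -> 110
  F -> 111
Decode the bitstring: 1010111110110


Decoding step by step:
Bits 10 -> E
Bits 10 -> E
Bits 111 -> F
Bits 110 -> D
Bits 110 -> D


Decoded message: EEFDD


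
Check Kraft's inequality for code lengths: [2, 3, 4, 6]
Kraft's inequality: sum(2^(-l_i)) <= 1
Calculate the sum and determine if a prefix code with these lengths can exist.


Sum = 2^(-2) + 2^(-3) + 2^(-4) + 2^(-6)
    = 0.25 + 0.125 + 0.0625 + 0.015625
    = 29/64 = 0.453125
Since 0.453125 <= 1, Kraft's inequality IS satisfied.
A prefix code with these lengths CAN exist.

Kraft sum = 0.453125. Satisfied.


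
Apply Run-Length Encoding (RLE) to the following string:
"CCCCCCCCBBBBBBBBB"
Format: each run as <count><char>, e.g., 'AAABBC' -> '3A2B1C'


Scanning runs left to right:
  i=0: run of 'C' x 8 -> '8C'
  i=8: run of 'B' x 9 -> '9B'

RLE = 8C9B


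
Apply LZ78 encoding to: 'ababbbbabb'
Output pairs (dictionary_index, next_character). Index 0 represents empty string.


LZ78 encoding steps:
Dictionary: {0: ''}
Step 1: w='' (idx 0), next='a' -> output (0, 'a'), add 'a' as idx 1
Step 2: w='' (idx 0), next='b' -> output (0, 'b'), add 'b' as idx 2
Step 3: w='a' (idx 1), next='b' -> output (1, 'b'), add 'ab' as idx 3
Step 4: w='b' (idx 2), next='b' -> output (2, 'b'), add 'bb' as idx 4
Step 5: w='b' (idx 2), next='a' -> output (2, 'a'), add 'ba' as idx 5
Step 6: w='bb' (idx 4), end of input -> output (4, '')


Encoded: [(0, 'a'), (0, 'b'), (1, 'b'), (2, 'b'), (2, 'a'), (4, '')]


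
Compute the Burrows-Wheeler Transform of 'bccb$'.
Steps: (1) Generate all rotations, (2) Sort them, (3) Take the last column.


Rotations (sorted):
  0: $bccb -> last char: b
  1: b$bcc -> last char: c
  2: bccb$ -> last char: $
  3: cb$bc -> last char: c
  4: ccb$b -> last char: b


BWT = bc$cb


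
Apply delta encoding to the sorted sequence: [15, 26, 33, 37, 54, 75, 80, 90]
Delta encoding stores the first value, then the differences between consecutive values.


First value: 15
Deltas:
  26 - 15 = 11
  33 - 26 = 7
  37 - 33 = 4
  54 - 37 = 17
  75 - 54 = 21
  80 - 75 = 5
  90 - 80 = 10


Delta encoded: [15, 11, 7, 4, 17, 21, 5, 10]


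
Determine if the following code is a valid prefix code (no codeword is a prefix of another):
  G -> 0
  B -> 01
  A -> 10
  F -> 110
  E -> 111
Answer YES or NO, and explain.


Checking each pair (does one codeword prefix another?):
  G='0' vs B='01': prefix -- VIOLATION

NO -- this is NOT a valid prefix code. G (0) is a prefix of B (01).


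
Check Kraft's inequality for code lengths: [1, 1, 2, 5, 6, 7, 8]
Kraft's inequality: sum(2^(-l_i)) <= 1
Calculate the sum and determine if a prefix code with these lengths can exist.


Sum = 2^(-1) + 2^(-1) + 2^(-2) + 2^(-5) + 2^(-6) + 2^(-7) + 2^(-8)
    = 0.5 + 0.5 + 0.25 + 0.03125 + 0.015625 + 0.0078125 + 0.00390625
    = 335/256 = 1.30859375
Since 1.30859375 > 1, Kraft's inequality is NOT satisfied.
A prefix code with these lengths CANNOT exist.

Kraft sum = 1.30859375. Not satisfied.


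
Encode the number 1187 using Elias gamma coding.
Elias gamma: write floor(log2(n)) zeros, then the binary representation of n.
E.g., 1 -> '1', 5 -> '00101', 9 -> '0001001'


num_bits = floor(log2(1187)) + 1 = 11
leading_zeros = num_bits - 1 = 10
binary(1187) = 10010100011

Elias gamma(1187) = '0000000000' + '10010100011' = 000000000010010100011 (21 bits)


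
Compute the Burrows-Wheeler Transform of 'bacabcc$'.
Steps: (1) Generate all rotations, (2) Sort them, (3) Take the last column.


Rotations (sorted):
  0: $bacabcc -> last char: c
  1: abcc$bac -> last char: c
  2: acabcc$b -> last char: b
  3: bacabcc$ -> last char: $
  4: bcc$baca -> last char: a
  5: c$bacabc -> last char: c
  6: cabcc$ba -> last char: a
  7: cc$bacab -> last char: b


BWT = ccb$acab


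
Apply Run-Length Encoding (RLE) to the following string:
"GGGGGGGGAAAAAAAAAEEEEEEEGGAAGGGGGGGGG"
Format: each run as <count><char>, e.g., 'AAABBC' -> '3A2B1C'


Scanning runs left to right:
  i=0: run of 'G' x 8 -> '8G'
  i=8: run of 'A' x 9 -> '9A'
  i=17: run of 'E' x 7 -> '7E'
  i=24: run of 'G' x 2 -> '2G'
  i=26: run of 'A' x 2 -> '2A'
  i=28: run of 'G' x 9 -> '9G'

RLE = 8G9A7E2G2A9G


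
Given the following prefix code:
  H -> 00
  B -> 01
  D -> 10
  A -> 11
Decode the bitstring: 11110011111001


Decoding step by step:
Bits 11 -> A
Bits 11 -> A
Bits 00 -> H
Bits 11 -> A
Bits 11 -> A
Bits 10 -> D
Bits 01 -> B


Decoded message: AAHAADB


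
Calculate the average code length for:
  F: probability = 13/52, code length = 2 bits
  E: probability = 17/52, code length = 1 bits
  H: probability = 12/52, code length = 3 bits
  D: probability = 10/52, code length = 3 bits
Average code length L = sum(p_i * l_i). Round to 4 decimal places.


Weighted contributions p_i * l_i:
  F: (13/52) * 2 = 26/52
  E: (17/52) * 1 = 17/52
  H: (12/52) * 3 = 36/52
  D: (10/52) * 3 = 30/52
Sum = (26 + 17 + 36 + 30)/52 = 109/52

L = 109/52 = 2.0962 bits/symbol


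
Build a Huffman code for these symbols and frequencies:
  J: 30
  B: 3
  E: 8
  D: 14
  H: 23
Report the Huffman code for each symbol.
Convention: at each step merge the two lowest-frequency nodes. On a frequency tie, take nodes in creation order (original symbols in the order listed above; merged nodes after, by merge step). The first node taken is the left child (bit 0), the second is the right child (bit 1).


Huffman tree construction:
Step 1: Merge B(3) + E(8) = 11
Step 2: Merge (B+E)(11) + D(14) = 25
Step 3: Merge H(23) + ((B+E)+D)(25) = 48
Step 4: Merge J(30) + (H+((B+E)+D))(48) = 78
Read each symbol's code off the tree from the root (left child = 0, right child = 1).

Codes:
  J: 0 (length 1)
  B: 1100 (length 4)
  E: 1101 (length 4)
  D: 111 (length 3)
  H: 10 (length 2)
Average code length: 162/78 = 2.0769 bits/symbol


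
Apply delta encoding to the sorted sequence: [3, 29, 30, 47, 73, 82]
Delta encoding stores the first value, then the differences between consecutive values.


First value: 3
Deltas:
  29 - 3 = 26
  30 - 29 = 1
  47 - 30 = 17
  73 - 47 = 26
  82 - 73 = 9


Delta encoded: [3, 26, 1, 17, 26, 9]


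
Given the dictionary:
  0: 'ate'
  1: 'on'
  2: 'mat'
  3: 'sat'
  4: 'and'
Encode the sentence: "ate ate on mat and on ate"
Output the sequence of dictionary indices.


Look up each word in the dictionary:
  'ate' -> 0
  'ate' -> 0
  'on' -> 1
  'mat' -> 2
  'and' -> 4
  'on' -> 1
  'ate' -> 0

Encoded: [0, 0, 1, 2, 4, 1, 0]


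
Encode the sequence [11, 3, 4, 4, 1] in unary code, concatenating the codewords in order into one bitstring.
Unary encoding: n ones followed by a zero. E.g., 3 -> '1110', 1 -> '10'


Encode each number as n ones followed by a terminating 0:
  11 -> 111111111110 (12 bits)
  3 -> 1110 (4 bits)
  4 -> 11110 (5 bits)
  4 -> 11110 (5 bits)
  1 -> 10 (2 bits)
Total length = 12 + 4 + 5 + 5 + 2 = 28 bits.

Unary([11, 3, 4, 4, 1]) = 1111111111101110111101111010 (28 bits)


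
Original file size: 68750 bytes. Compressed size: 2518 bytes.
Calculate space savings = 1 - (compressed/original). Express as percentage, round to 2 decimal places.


ratio = compressed/original = 2518/68750 = 0.036625
savings = 1 - ratio = 1 - 0.036625 = 0.963375
as a percentage: 0.963375 * 100 = 96.34%

Space savings = 1 - 2518/68750 = 96.34%


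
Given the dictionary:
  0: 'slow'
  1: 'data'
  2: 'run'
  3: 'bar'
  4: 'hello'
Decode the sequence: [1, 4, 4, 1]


Look up each index in the dictionary:
  1 -> 'data'
  4 -> 'hello'
  4 -> 'hello'
  1 -> 'data'

Decoded: "data hello hello data"


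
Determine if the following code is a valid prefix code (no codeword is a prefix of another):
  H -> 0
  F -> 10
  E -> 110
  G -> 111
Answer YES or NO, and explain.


Checking each pair (does one codeword prefix another?):
  H='0' vs F='10': no prefix
  H='0' vs E='110': no prefix
  H='0' vs G='111': no prefix
  F='10' vs H='0': no prefix
  F='10' vs E='110': no prefix
  F='10' vs G='111': no prefix
  E='110' vs H='0': no prefix
  E='110' vs F='10': no prefix
  E='110' vs G='111': no prefix
  G='111' vs H='0': no prefix
  G='111' vs F='10': no prefix
  G='111' vs E='110': no prefix
No violation found over all pairs.

YES -- this is a valid prefix code. No codeword is a prefix of any other codeword.


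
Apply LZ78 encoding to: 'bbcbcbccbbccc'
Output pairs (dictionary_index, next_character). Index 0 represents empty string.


LZ78 encoding steps:
Dictionary: {0: ''}
Step 1: w='' (idx 0), next='b' -> output (0, 'b'), add 'b' as idx 1
Step 2: w='b' (idx 1), next='c' -> output (1, 'c'), add 'bc' as idx 2
Step 3: w='bc' (idx 2), next='b' -> output (2, 'b'), add 'bcb' as idx 3
Step 4: w='' (idx 0), next='c' -> output (0, 'c'), add 'c' as idx 4
Step 5: w='c' (idx 4), next='b' -> output (4, 'b'), add 'cb' as idx 5
Step 6: w='bc' (idx 2), next='c' -> output (2, 'c'), add 'bcc' as idx 6
Step 7: w='c' (idx 4), end of input -> output (4, '')


Encoded: [(0, 'b'), (1, 'c'), (2, 'b'), (0, 'c'), (4, 'b'), (2, 'c'), (4, '')]


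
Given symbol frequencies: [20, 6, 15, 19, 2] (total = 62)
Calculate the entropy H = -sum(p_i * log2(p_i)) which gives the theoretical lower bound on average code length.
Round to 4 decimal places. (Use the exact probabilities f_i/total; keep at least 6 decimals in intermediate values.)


Per-symbol terms -p_i * log2(p_i) with p_i = f_i/62:
  p = 20/62 = 0.322581: log2(p) = -1.632268, -p*log2(p) = 0.526538
  p = 6/62 = 0.096774: log2(p) = -3.369234, -p*log2(p) = 0.326055
  p = 15/62 = 0.241935: log2(p) = -2.047306, -p*log2(p) = 0.495316
  p = 19/62 = 0.306452: log2(p) = -1.706269, -p*log2(p) = 0.522889
  p = 2/62 = 0.032258: log2(p) = -4.954196, -p*log2(p) = 0.159813
H = 0.526538 + 0.326055 + 0.495316 + 0.522889 + 0.159813 = 2.030611

H = 2.0306 bits/symbol


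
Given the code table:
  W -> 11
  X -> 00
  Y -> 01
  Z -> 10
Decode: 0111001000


Decoding:
01 -> Y
11 -> W
00 -> X
10 -> Z
00 -> X


Result: YWXZX


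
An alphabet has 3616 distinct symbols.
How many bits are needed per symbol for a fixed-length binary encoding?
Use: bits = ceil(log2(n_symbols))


log2(3616) = 11.8202
Bracket: 2^11 = 2048 < 3616 <= 2^12 = 4096
So ceil(log2(3616)) = 12

bits = ceil(log2(3616)) = ceil(11.8202) = 12 bits


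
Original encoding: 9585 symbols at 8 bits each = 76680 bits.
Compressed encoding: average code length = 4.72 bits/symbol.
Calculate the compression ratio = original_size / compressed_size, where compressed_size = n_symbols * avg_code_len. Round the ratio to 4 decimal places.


original_size = n_symbols * orig_bits = 9585 * 8 = 76680 bits
compressed_size = n_symbols * avg_code_len = 9585 * 4.72 = 45241.2 bits
ratio = original_size / compressed_size = 76680 / 45241.2 = 1.6949

Compression ratio = 1.6949


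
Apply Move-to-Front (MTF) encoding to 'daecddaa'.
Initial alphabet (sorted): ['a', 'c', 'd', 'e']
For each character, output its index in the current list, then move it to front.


MTF encoding:
'd': index 2 in ['a', 'c', 'd', 'e'] -> ['d', 'a', 'c', 'e']
'a': index 1 in ['d', 'a', 'c', 'e'] -> ['a', 'd', 'c', 'e']
'e': index 3 in ['a', 'd', 'c', 'e'] -> ['e', 'a', 'd', 'c']
'c': index 3 in ['e', 'a', 'd', 'c'] -> ['c', 'e', 'a', 'd']
'd': index 3 in ['c', 'e', 'a', 'd'] -> ['d', 'c', 'e', 'a']
'd': index 0 in ['d', 'c', 'e', 'a'] -> ['d', 'c', 'e', 'a']
'a': index 3 in ['d', 'c', 'e', 'a'] -> ['a', 'd', 'c', 'e']
'a': index 0 in ['a', 'd', 'c', 'e'] -> ['a', 'd', 'c', 'e']


Output: [2, 1, 3, 3, 3, 0, 3, 0]


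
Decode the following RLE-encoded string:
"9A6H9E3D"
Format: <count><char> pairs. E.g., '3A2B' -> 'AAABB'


Expanding each <count><char> pair:
  9A -> 'AAAAAAAAA'
  6H -> 'HHHHHH'
  9E -> 'EEEEEEEEE'
  3D -> 'DDD'

Decoded = AAAAAAAAAHHHHHHEEEEEEEEEDDD


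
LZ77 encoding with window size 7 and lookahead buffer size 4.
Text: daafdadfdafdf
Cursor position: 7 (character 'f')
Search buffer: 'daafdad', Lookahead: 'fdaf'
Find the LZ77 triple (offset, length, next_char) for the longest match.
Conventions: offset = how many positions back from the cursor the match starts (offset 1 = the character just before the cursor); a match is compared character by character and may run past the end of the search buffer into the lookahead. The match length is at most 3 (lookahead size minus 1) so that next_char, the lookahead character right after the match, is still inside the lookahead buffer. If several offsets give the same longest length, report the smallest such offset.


Try each offset into the search buffer:
  offset=1 (pos 6, char 'd'): match length 0
  offset=2 (pos 5, char 'a'): match length 0
  offset=3 (pos 4, char 'd'): match length 0
  offset=4 (pos 3, char 'f'): match length 3
  offset=5 (pos 2, char 'a'): match length 0
  offset=6 (pos 1, char 'a'): match length 0
  offset=7 (pos 0, char 'd'): match length 0
Longest match has length 3 at offset 4.
next_char = character at position 7 + 3 = 10 -> 'f'

Best match: offset=4, length=3 (matching 'fda' starting at position 3)
LZ77 triple: (4, 3, 'f')


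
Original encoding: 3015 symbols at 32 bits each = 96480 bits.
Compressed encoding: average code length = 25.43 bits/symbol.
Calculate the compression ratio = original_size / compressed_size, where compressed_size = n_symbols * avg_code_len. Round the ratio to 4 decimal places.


original_size = n_symbols * orig_bits = 3015 * 32 = 96480 bits
compressed_size = n_symbols * avg_code_len = 3015 * 25.43 = 76671.45 bits
ratio = original_size / compressed_size = 96480 / 76671.45 = 1.2584

Compression ratio = 1.2584


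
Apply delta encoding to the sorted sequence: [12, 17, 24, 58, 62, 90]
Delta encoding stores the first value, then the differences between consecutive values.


First value: 12
Deltas:
  17 - 12 = 5
  24 - 17 = 7
  58 - 24 = 34
  62 - 58 = 4
  90 - 62 = 28


Delta encoded: [12, 5, 7, 34, 4, 28]


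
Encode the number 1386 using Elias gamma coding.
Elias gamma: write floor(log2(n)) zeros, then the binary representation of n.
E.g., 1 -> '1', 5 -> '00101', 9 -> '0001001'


num_bits = floor(log2(1386)) + 1 = 11
leading_zeros = num_bits - 1 = 10
binary(1386) = 10101101010

Elias gamma(1386) = '0000000000' + '10101101010' = 000000000010101101010 (21 bits)


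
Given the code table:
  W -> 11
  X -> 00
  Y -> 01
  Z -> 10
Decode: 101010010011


Decoding:
10 -> Z
10 -> Z
10 -> Z
01 -> Y
00 -> X
11 -> W


Result: ZZZYXW


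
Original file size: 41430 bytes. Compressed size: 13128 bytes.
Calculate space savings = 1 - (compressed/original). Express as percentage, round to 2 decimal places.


ratio = compressed/original = 13128/41430 = 0.316872
savings = 1 - ratio = 1 - 0.316872 = 0.683128
as a percentage: 0.683128 * 100 = 68.31%

Space savings = 1 - 13128/41430 = 68.31%


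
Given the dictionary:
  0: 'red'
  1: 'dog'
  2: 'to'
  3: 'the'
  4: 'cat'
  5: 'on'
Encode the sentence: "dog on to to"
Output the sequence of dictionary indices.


Look up each word in the dictionary:
  'dog' -> 1
  'on' -> 5
  'to' -> 2
  'to' -> 2

Encoded: [1, 5, 2, 2]


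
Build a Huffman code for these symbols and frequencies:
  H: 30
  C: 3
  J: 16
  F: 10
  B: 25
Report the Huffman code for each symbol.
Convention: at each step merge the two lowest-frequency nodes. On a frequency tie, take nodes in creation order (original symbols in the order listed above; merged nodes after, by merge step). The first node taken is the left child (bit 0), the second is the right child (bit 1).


Huffman tree construction:
Step 1: Merge C(3) + F(10) = 13
Step 2: Merge (C+F)(13) + J(16) = 29
Step 3: Merge B(25) + ((C+F)+J)(29) = 54
Step 4: Merge H(30) + (B+((C+F)+J))(54) = 84
Read each symbol's code off the tree from the root (left child = 0, right child = 1).

Codes:
  H: 0 (length 1)
  C: 1100 (length 4)
  J: 111 (length 3)
  F: 1101 (length 4)
  B: 10 (length 2)
Average code length: 180/84 = 2.1429 bits/symbol
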